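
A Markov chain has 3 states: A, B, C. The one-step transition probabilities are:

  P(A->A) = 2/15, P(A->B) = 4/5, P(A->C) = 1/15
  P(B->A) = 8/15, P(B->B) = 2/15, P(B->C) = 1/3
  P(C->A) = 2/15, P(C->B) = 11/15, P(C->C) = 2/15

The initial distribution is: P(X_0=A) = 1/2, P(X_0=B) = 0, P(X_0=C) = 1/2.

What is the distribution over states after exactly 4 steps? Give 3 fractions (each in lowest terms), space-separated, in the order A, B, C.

Propagating the distribution step by step (d_{t+1} = d_t * P):
d_0 = (A=1/2, B=0, C=1/2)
  d_1[A] = 1/2*2/15 + 0*8/15 + 1/2*2/15 = 2/15
  d_1[B] = 1/2*4/5 + 0*2/15 + 1/2*11/15 = 23/30
  d_1[C] = 1/2*1/15 + 0*1/3 + 1/2*2/15 = 1/10
d_1 = (A=2/15, B=23/30, C=1/10)
  d_2[A] = 2/15*2/15 + 23/30*8/15 + 1/10*2/15 = 11/25
  d_2[B] = 2/15*4/5 + 23/30*2/15 + 1/10*11/15 = 127/450
  d_2[C] = 2/15*1/15 + 23/30*1/3 + 1/10*2/15 = 5/18
d_2 = (A=11/25, B=127/450, C=5/18)
  d_3[A] = 11/25*2/15 + 127/450*8/15 + 5/18*2/15 = 277/1125
  d_3[B] = 11/25*4/5 + 127/450*2/15 + 5/18*11/15 = 89/150
  d_3[C] = 11/25*1/15 + 127/450*1/3 + 5/18*2/15 = 361/2250
d_3 = (A=277/1125, B=89/150, C=361/2250)
  d_4[A] = 277/1125*2/15 + 89/150*8/15 + 361/2250*2/15 = 139/375
  d_4[B] = 277/1125*4/5 + 89/150*2/15 + 361/2250*11/15 = 13289/33750
  d_4[C] = 277/1125*1/15 + 89/150*1/3 + 361/2250*2/15 = 7951/33750
d_4 = (A=139/375, B=13289/33750, C=7951/33750)

Answer: 139/375 13289/33750 7951/33750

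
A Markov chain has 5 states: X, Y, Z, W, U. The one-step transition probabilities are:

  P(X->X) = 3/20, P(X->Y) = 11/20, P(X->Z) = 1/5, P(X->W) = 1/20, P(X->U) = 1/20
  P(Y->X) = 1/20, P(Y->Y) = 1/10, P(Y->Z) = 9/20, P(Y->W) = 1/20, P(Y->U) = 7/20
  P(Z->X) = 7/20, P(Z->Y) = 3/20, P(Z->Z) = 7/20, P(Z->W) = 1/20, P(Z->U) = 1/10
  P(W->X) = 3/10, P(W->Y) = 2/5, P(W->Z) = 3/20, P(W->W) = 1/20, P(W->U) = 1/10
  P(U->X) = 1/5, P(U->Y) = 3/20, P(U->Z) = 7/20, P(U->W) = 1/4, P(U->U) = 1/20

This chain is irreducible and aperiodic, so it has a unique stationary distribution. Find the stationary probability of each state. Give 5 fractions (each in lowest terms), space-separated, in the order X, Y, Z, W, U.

The stationary distribution satisfies pi = pi * P, i.e.:
  pi_X = 3/20*pi_X + 1/20*pi_Y + 7/20*pi_Z + 3/10*pi_W + 1/5*pi_U
  pi_Y = 11/20*pi_X + 1/10*pi_Y + 3/20*pi_Z + 2/5*pi_W + 3/20*pi_U
  pi_Z = 1/5*pi_X + 9/20*pi_Y + 7/20*pi_Z + 3/20*pi_W + 7/20*pi_U
  pi_W = 1/20*pi_X + 1/20*pi_Y + 1/20*pi_Z + 1/20*pi_W + 1/4*pi_U
  pi_U = 1/20*pi_X + 7/20*pi_Y + 1/10*pi_Z + 1/10*pi_W + 1/20*pi_U
with normalization: pi_X + pi_Y + pi_Z + pi_W + pi_U = 1.

Using the first 4 balance equations plus normalization, the linear system A*pi = b is:
  [-17/20, 1/20, 7/20, 3/10, 1/5] . pi = 0
  [11/20, -9/10, 3/20, 2/5, 3/20] . pi = 0
  [1/5, 9/20, -13/20, 3/20, 7/20] . pi = 0
  [1/20, 1/20, 1/20, -19/20, 1/4] . pi = 0
  [1, 1, 1, 1, 1] . pi = 1

Solving yields:
  pi_X = 24223/115268
  pi_Y = 55701/230536
  pi_Z = 75369/230536
  pi_W = 18109/230536
  pi_U = 32911/230536

Verification (pi * P):
  24223/115268*3/20 + 55701/230536*1/20 + 75369/230536*7/20 + 18109/230536*3/10 + 32911/230536*1/5 = 24223/115268 = pi_X  (ok)
  24223/115268*11/20 + 55701/230536*1/10 + 75369/230536*3/20 + 18109/230536*2/5 + 32911/230536*3/20 = 55701/230536 = pi_Y  (ok)
  24223/115268*1/5 + 55701/230536*9/20 + 75369/230536*7/20 + 18109/230536*3/20 + 32911/230536*7/20 = 75369/230536 = pi_Z  (ok)
  24223/115268*1/20 + 55701/230536*1/20 + 75369/230536*1/20 + 18109/230536*1/20 + 32911/230536*1/4 = 18109/230536 = pi_W  (ok)
  24223/115268*1/20 + 55701/230536*7/20 + 75369/230536*1/10 + 18109/230536*1/10 + 32911/230536*1/20 = 32911/230536 = pi_U  (ok)

Answer: 24223/115268 55701/230536 75369/230536 18109/230536 32911/230536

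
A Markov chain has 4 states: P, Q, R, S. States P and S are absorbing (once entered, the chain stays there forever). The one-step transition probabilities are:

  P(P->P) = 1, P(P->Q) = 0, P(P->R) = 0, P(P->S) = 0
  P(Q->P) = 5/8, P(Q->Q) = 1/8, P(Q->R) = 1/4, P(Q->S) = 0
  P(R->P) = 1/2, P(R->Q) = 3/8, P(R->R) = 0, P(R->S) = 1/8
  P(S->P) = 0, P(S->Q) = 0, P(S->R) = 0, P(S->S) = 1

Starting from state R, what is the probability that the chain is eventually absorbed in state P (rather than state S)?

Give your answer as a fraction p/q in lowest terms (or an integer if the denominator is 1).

Let a_i = P(absorbed in P | start in state i).
Boundary conditions: a_P = 1, a_S = 0.
For each transient state i, a_i = sum_j P(i->j) * a_j:
  a_Q = 5/8*a_P + 1/8*a_Q + 1/4*a_R + 0*a_S
  a_R = 1/2*a_P + 3/8*a_Q + 0*a_R + 1/8*a_S

Substituting a_P = 1 and a_S = 0, rearrange to (I - Q) a = r where r[i] = P(i -> P):
  [7/8, -1/4] . (a_Q, a_R) = 5/8
  [-3/8, 1] . (a_Q, a_R) = 1/2

Solving yields:
  a_Q = 24/25
  a_R = 43/50

Starting state is R, so the absorption probability is a_R = 43/50.

Answer: 43/50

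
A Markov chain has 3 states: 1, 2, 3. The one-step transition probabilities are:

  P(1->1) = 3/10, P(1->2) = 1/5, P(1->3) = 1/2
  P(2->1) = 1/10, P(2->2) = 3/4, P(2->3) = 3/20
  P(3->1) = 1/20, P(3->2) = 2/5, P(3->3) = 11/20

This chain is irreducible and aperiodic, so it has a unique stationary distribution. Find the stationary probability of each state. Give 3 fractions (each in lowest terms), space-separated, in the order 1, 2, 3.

Answer: 21/199 116/199 62/199

Derivation:
The stationary distribution satisfies pi = pi * P, i.e.:
  pi_1 = 3/10*pi_1 + 1/10*pi_2 + 1/20*pi_3
  pi_2 = 1/5*pi_1 + 3/4*pi_2 + 2/5*pi_3
  pi_3 = 1/2*pi_1 + 3/20*pi_2 + 11/20*pi_3
with normalization: pi_1 + pi_2 + pi_3 = 1.

Using the first 2 balance equations plus normalization, the linear system A*pi = b is:
  [-7/10, 1/10, 1/20] . pi = 0
  [1/5, -1/4, 2/5] . pi = 0
  [1, 1, 1] . pi = 1

Solving yields:
  pi_1 = 21/199
  pi_2 = 116/199
  pi_3 = 62/199

Verification (pi * P):
  21/199*3/10 + 116/199*1/10 + 62/199*1/20 = 21/199 = pi_1  (ok)
  21/199*1/5 + 116/199*3/4 + 62/199*2/5 = 116/199 = pi_2  (ok)
  21/199*1/2 + 116/199*3/20 + 62/199*11/20 = 62/199 = pi_3  (ok)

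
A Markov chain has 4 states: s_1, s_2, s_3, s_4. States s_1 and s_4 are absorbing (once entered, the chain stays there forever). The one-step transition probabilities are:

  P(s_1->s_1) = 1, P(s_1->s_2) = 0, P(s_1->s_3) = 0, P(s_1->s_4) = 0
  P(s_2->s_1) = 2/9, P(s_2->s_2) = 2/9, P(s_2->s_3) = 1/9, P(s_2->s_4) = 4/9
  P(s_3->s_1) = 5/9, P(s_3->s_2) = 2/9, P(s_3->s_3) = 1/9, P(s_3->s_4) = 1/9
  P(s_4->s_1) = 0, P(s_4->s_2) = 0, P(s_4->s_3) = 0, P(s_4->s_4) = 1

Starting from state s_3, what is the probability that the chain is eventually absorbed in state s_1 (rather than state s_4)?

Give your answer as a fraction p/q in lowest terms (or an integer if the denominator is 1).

Answer: 13/18

Derivation:
Let a_i = P(absorbed in s_1 | start in state i).
Boundary conditions: a_s_1 = 1, a_s_4 = 0.
For each transient state i, a_i = sum_j P(i->j) * a_j:
  a_s_2 = 2/9*a_s_1 + 2/9*a_s_2 + 1/9*a_s_3 + 4/9*a_s_4
  a_s_3 = 5/9*a_s_1 + 2/9*a_s_2 + 1/9*a_s_3 + 1/9*a_s_4

Substituting a_s_1 = 1 and a_s_4 = 0, rearrange to (I - Q) a = r where r[i] = P(i -> s_1):
  [7/9, -1/9] . (a_s_2, a_s_3) = 2/9
  [-2/9, 8/9] . (a_s_2, a_s_3) = 5/9

Solving yields:
  a_s_2 = 7/18
  a_s_3 = 13/18

Starting state is s_3, so the absorption probability is a_s_3 = 13/18.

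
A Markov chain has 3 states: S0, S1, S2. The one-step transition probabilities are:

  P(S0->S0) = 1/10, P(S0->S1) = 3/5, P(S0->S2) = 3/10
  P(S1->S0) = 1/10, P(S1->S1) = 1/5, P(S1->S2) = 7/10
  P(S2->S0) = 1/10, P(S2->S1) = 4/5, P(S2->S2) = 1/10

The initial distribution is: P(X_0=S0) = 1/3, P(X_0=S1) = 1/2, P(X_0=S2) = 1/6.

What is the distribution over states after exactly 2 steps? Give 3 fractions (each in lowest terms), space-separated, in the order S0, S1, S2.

Propagating the distribution step by step (d_{t+1} = d_t * P):
d_0 = (S0=1/3, S1=1/2, S2=1/6)
  d_1[S0] = 1/3*1/10 + 1/2*1/10 + 1/6*1/10 = 1/10
  d_1[S1] = 1/3*3/5 + 1/2*1/5 + 1/6*4/5 = 13/30
  d_1[S2] = 1/3*3/10 + 1/2*7/10 + 1/6*1/10 = 7/15
d_1 = (S0=1/10, S1=13/30, S2=7/15)
  d_2[S0] = 1/10*1/10 + 13/30*1/10 + 7/15*1/10 = 1/10
  d_2[S1] = 1/10*3/5 + 13/30*1/5 + 7/15*4/5 = 13/25
  d_2[S2] = 1/10*3/10 + 13/30*7/10 + 7/15*1/10 = 19/50
d_2 = (S0=1/10, S1=13/25, S2=19/50)

Answer: 1/10 13/25 19/50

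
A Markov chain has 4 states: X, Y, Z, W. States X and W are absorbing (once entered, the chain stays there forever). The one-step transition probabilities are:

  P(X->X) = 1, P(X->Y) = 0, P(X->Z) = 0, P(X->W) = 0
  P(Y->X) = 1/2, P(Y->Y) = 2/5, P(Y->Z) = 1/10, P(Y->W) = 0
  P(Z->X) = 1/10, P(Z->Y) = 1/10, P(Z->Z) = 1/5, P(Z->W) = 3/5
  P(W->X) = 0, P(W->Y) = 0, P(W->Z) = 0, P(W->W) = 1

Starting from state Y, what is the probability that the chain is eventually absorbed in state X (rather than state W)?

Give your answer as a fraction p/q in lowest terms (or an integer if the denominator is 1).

Answer: 41/47

Derivation:
Let a_i = P(absorbed in X | start in state i).
Boundary conditions: a_X = 1, a_W = 0.
For each transient state i, a_i = sum_j P(i->j) * a_j:
  a_Y = 1/2*a_X + 2/5*a_Y + 1/10*a_Z + 0*a_W
  a_Z = 1/10*a_X + 1/10*a_Y + 1/5*a_Z + 3/5*a_W

Substituting a_X = 1 and a_W = 0, rearrange to (I - Q) a = r where r[i] = P(i -> X):
  [3/5, -1/10] . (a_Y, a_Z) = 1/2
  [-1/10, 4/5] . (a_Y, a_Z) = 1/10

Solving yields:
  a_Y = 41/47
  a_Z = 11/47

Starting state is Y, so the absorption probability is a_Y = 41/47.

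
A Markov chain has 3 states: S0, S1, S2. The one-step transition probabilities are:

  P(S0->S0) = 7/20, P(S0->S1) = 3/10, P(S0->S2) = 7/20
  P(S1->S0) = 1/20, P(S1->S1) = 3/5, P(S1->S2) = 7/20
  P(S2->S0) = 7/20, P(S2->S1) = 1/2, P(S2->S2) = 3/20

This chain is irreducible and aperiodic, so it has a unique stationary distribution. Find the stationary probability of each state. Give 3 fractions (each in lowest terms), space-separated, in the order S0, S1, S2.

The stationary distribution satisfies pi = pi * P, i.e.:
  pi_S0 = 7/20*pi_S0 + 1/20*pi_S1 + 7/20*pi_S2
  pi_S1 = 3/10*pi_S0 + 3/5*pi_S1 + 1/2*pi_S2
  pi_S2 = 7/20*pi_S0 + 7/20*pi_S1 + 3/20*pi_S2
with normalization: pi_S0 + pi_S1 + pi_S2 = 1.

Using the first 2 balance equations plus normalization, the linear system A*pi = b is:
  [-13/20, 1/20, 7/20] . pi = 0
  [3/10, -2/5, 1/2] . pi = 0
  [1, 1, 1] . pi = 1

Solving yields:
  pi_S0 = 11/56
  pi_S1 = 43/84
  pi_S2 = 7/24

Verification (pi * P):
  11/56*7/20 + 43/84*1/20 + 7/24*7/20 = 11/56 = pi_S0  (ok)
  11/56*3/10 + 43/84*3/5 + 7/24*1/2 = 43/84 = pi_S1  (ok)
  11/56*7/20 + 43/84*7/20 + 7/24*3/20 = 7/24 = pi_S2  (ok)

Answer: 11/56 43/84 7/24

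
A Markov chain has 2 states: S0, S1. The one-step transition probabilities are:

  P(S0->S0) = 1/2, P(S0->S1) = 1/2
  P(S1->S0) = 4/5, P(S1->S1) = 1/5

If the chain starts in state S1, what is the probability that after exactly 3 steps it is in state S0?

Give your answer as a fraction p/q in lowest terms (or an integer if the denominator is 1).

Computing P^3 by repeated multiplication:
P^1 =
  S0: [1/2, 1/2]
  S1: [4/5, 1/5]
P^2 =
  S0: [13/20, 7/20]
  S1: [14/25, 11/25]
P^3 =
  S0: [121/200, 79/200]
  S1: [79/125, 46/125]

(P^3)[S1 -> S0] = 79/125

Answer: 79/125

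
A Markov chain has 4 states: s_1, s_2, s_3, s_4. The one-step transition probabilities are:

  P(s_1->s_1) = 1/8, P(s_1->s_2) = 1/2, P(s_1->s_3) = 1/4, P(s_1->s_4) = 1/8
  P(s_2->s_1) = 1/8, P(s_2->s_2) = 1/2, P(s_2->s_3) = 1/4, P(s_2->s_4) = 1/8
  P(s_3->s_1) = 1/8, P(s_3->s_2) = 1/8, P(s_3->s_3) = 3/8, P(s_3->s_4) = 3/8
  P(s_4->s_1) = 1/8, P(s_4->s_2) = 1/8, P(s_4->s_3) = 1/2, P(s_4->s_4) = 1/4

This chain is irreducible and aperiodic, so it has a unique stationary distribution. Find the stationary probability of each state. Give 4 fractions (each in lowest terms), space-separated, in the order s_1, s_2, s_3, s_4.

Answer: 1/8 11/40 16/45 11/45

Derivation:
The stationary distribution satisfies pi = pi * P, i.e.:
  pi_s_1 = 1/8*pi_s_1 + 1/8*pi_s_2 + 1/8*pi_s_3 + 1/8*pi_s_4
  pi_s_2 = 1/2*pi_s_1 + 1/2*pi_s_2 + 1/8*pi_s_3 + 1/8*pi_s_4
  pi_s_3 = 1/4*pi_s_1 + 1/4*pi_s_2 + 3/8*pi_s_3 + 1/2*pi_s_4
  pi_s_4 = 1/8*pi_s_1 + 1/8*pi_s_2 + 3/8*pi_s_3 + 1/4*pi_s_4
with normalization: pi_s_1 + pi_s_2 + pi_s_3 + pi_s_4 = 1.

Using the first 3 balance equations plus normalization, the linear system A*pi = b is:
  [-7/8, 1/8, 1/8, 1/8] . pi = 0
  [1/2, -1/2, 1/8, 1/8] . pi = 0
  [1/4, 1/4, -5/8, 1/2] . pi = 0
  [1, 1, 1, 1] . pi = 1

Solving yields:
  pi_s_1 = 1/8
  pi_s_2 = 11/40
  pi_s_3 = 16/45
  pi_s_4 = 11/45

Verification (pi * P):
  1/8*1/8 + 11/40*1/8 + 16/45*1/8 + 11/45*1/8 = 1/8 = pi_s_1  (ok)
  1/8*1/2 + 11/40*1/2 + 16/45*1/8 + 11/45*1/8 = 11/40 = pi_s_2  (ok)
  1/8*1/4 + 11/40*1/4 + 16/45*3/8 + 11/45*1/2 = 16/45 = pi_s_3  (ok)
  1/8*1/8 + 11/40*1/8 + 16/45*3/8 + 11/45*1/4 = 11/45 = pi_s_4  (ok)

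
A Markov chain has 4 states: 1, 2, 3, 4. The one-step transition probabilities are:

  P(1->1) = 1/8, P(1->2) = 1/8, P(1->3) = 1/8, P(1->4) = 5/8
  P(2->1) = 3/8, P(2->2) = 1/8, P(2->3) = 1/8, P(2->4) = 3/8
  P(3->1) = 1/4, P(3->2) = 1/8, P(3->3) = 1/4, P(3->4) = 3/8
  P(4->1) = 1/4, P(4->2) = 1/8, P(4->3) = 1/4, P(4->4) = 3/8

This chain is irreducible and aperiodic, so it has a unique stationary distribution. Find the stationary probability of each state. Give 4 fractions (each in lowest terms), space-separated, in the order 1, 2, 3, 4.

Answer: 17/72 1/8 59/288 125/288

Derivation:
The stationary distribution satisfies pi = pi * P, i.e.:
  pi_1 = 1/8*pi_1 + 3/8*pi_2 + 1/4*pi_3 + 1/4*pi_4
  pi_2 = 1/8*pi_1 + 1/8*pi_2 + 1/8*pi_3 + 1/8*pi_4
  pi_3 = 1/8*pi_1 + 1/8*pi_2 + 1/4*pi_3 + 1/4*pi_4
  pi_4 = 5/8*pi_1 + 3/8*pi_2 + 3/8*pi_3 + 3/8*pi_4
with normalization: pi_1 + pi_2 + pi_3 + pi_4 = 1.

Using the first 3 balance equations plus normalization, the linear system A*pi = b is:
  [-7/8, 3/8, 1/4, 1/4] . pi = 0
  [1/8, -7/8, 1/8, 1/8] . pi = 0
  [1/8, 1/8, -3/4, 1/4] . pi = 0
  [1, 1, 1, 1] . pi = 1

Solving yields:
  pi_1 = 17/72
  pi_2 = 1/8
  pi_3 = 59/288
  pi_4 = 125/288

Verification (pi * P):
  17/72*1/8 + 1/8*3/8 + 59/288*1/4 + 125/288*1/4 = 17/72 = pi_1  (ok)
  17/72*1/8 + 1/8*1/8 + 59/288*1/8 + 125/288*1/8 = 1/8 = pi_2  (ok)
  17/72*1/8 + 1/8*1/8 + 59/288*1/4 + 125/288*1/4 = 59/288 = pi_3  (ok)
  17/72*5/8 + 1/8*3/8 + 59/288*3/8 + 125/288*3/8 = 125/288 = pi_4  (ok)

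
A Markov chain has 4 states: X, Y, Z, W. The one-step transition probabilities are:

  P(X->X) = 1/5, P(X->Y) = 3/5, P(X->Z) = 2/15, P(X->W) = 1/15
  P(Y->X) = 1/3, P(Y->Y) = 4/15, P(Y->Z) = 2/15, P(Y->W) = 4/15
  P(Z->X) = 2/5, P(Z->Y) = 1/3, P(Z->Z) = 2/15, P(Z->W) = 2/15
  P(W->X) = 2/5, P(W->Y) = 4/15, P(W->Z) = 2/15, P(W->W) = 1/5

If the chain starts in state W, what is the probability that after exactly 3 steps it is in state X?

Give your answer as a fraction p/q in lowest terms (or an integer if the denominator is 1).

Answer: 1054/3375

Derivation:
Computing P^3 by repeated multiplication:
P^1 =
  X: [1/5, 3/5, 2/15, 1/15]
  Y: [1/3, 4/15, 2/15, 4/15]
  Z: [2/5, 1/3, 2/15, 2/15]
  W: [2/5, 4/15, 2/15, 1/5]
P^2 =
  X: [8/25, 77/225, 2/15, 46/225]
  Y: [71/225, 29/75, 2/15, 37/225]
  Z: [67/225, 92/225, 2/15, 4/25]
  W: [68/225, 92/225, 2/15, 7/45]
P^3 =
  X: [1057/3375, 86/225, 2/15, 578/3375]
  Y: [14/45, 257/675, 2/15, 118/675]
  Z: [1057/3375, 253/675, 2/15, 67/375]
  W: [1054/3375, 254/675, 2/15, 601/3375]

(P^3)[W -> X] = 1054/3375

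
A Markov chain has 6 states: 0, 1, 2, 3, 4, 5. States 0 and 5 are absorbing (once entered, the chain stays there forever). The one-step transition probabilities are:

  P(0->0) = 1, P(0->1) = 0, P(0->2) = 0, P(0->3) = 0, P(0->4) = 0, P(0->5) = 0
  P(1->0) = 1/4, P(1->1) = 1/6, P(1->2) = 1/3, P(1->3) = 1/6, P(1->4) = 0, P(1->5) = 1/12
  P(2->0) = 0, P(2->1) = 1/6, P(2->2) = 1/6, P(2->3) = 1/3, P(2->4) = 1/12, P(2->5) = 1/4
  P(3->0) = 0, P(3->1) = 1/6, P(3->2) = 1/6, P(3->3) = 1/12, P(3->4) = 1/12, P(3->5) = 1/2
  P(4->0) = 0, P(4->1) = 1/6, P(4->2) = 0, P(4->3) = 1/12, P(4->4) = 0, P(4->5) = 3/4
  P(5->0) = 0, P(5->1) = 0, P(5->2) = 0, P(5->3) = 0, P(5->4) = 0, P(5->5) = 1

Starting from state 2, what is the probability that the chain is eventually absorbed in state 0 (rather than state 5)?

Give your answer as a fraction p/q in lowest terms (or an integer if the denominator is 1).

Let a_i = P(absorbed in 0 | start in state i).
Boundary conditions: a_0 = 1, a_5 = 0.
For each transient state i, a_i = sum_j P(i->j) * a_j:
  a_1 = 1/4*a_0 + 1/6*a_1 + 1/3*a_2 + 1/6*a_3 + 0*a_4 + 1/12*a_5
  a_2 = 0*a_0 + 1/6*a_1 + 1/6*a_2 + 1/3*a_3 + 1/12*a_4 + 1/4*a_5
  a_3 = 0*a_0 + 1/6*a_1 + 1/6*a_2 + 1/12*a_3 + 1/12*a_4 + 1/2*a_5
  a_4 = 0*a_0 + 1/6*a_1 + 0*a_2 + 1/12*a_3 + 0*a_4 + 3/4*a_5

Substituting a_0 = 1 and a_5 = 0, rearrange to (I - Q) a = r where r[i] = P(i -> 0):
  [5/6, -1/3, -1/6, 0] . (a_1, a_2, a_3, a_4) = 1/4
  [-1/6, 5/6, -1/3, -1/12] . (a_1, a_2, a_3, a_4) = 0
  [-1/6, -1/6, 11/12, -1/12] . (a_1, a_2, a_3, a_4) = 0
  [-1/6, 0, -1/12, 1] . (a_1, a_2, a_3, a_4) = 0

Solving yields:
  a_1 = 101/276
  a_2 = 65/552
  a_3 = 13/138
  a_4 = 19/276

Starting state is 2, so the absorption probability is a_2 = 65/552.

Answer: 65/552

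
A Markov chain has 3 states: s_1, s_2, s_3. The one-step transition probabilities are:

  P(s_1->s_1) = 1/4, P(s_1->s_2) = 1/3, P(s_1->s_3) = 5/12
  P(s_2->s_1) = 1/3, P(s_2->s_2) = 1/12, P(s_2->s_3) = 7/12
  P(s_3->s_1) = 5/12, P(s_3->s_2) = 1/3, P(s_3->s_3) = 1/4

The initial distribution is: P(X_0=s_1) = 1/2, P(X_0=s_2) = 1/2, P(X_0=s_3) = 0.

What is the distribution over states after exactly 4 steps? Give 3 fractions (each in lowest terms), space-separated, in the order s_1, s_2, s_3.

Propagating the distribution step by step (d_{t+1} = d_t * P):
d_0 = (s_1=1/2, s_2=1/2, s_3=0)
  d_1[s_1] = 1/2*1/4 + 1/2*1/3 + 0*5/12 = 7/24
  d_1[s_2] = 1/2*1/3 + 1/2*1/12 + 0*1/3 = 5/24
  d_1[s_3] = 1/2*5/12 + 1/2*7/12 + 0*1/4 = 1/2
d_1 = (s_1=7/24, s_2=5/24, s_3=1/2)
  d_2[s_1] = 7/24*1/4 + 5/24*1/3 + 1/2*5/12 = 101/288
  d_2[s_2] = 7/24*1/3 + 5/24*1/12 + 1/2*1/3 = 9/32
  d_2[s_3] = 7/24*5/12 + 5/24*7/12 + 1/2*1/4 = 53/144
d_2 = (s_1=101/288, s_2=9/32, s_3=53/144)
  d_3[s_1] = 101/288*1/4 + 9/32*1/3 + 53/144*5/12 = 1157/3456
  d_3[s_2] = 101/288*1/3 + 9/32*1/12 + 53/144*1/3 = 101/384
  d_3[s_3] = 101/288*5/12 + 9/32*7/12 + 53/144*1/4 = 695/1728
d_3 = (s_1=1157/3456, s_2=101/384, s_3=695/1728)
  d_4[s_1] = 1157/3456*1/4 + 101/384*1/3 + 695/1728*5/12 = 14057/41472
  d_4[s_2] = 1157/3456*1/3 + 101/384*1/12 + 695/1728*1/3 = 137/512
  d_4[s_3] = 1157/3456*5/12 + 101/384*7/12 + 695/1728*1/4 = 8159/20736
d_4 = (s_1=14057/41472, s_2=137/512, s_3=8159/20736)

Answer: 14057/41472 137/512 8159/20736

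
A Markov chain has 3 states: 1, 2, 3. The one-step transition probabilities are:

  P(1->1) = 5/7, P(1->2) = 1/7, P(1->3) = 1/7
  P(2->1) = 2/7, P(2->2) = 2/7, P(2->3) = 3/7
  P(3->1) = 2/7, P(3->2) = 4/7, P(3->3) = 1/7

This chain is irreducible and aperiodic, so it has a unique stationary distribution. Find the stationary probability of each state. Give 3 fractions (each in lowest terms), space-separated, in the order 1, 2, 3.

The stationary distribution satisfies pi = pi * P, i.e.:
  pi_1 = 5/7*pi_1 + 2/7*pi_2 + 2/7*pi_3
  pi_2 = 1/7*pi_1 + 2/7*pi_2 + 4/7*pi_3
  pi_3 = 1/7*pi_1 + 3/7*pi_2 + 1/7*pi_3
with normalization: pi_1 + pi_2 + pi_3 = 1.

Using the first 2 balance equations plus normalization, the linear system A*pi = b is:
  [-2/7, 2/7, 2/7] . pi = 0
  [1/7, -5/7, 4/7] . pi = 0
  [1, 1, 1] . pi = 1

Solving yields:
  pi_1 = 1/2
  pi_2 = 5/18
  pi_3 = 2/9

Verification (pi * P):
  1/2*5/7 + 5/18*2/7 + 2/9*2/7 = 1/2 = pi_1  (ok)
  1/2*1/7 + 5/18*2/7 + 2/9*4/7 = 5/18 = pi_2  (ok)
  1/2*1/7 + 5/18*3/7 + 2/9*1/7 = 2/9 = pi_3  (ok)

Answer: 1/2 5/18 2/9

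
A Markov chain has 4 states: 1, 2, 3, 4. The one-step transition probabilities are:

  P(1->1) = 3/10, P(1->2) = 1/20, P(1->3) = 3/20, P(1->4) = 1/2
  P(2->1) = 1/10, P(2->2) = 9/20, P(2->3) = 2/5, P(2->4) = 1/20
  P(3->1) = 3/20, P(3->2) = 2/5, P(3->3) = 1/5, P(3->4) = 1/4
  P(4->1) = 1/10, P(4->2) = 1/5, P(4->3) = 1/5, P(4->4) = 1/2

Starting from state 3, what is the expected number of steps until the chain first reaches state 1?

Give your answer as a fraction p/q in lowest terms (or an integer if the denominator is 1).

Let h_i = expected steps to first reach 1 from state i.
Boundary: h_1 = 0.
First-step equations for the other states:
  h_2 = 1 + 1/10*h_1 + 9/20*h_2 + 2/5*h_3 + 1/20*h_4
  h_3 = 1 + 3/20*h_1 + 2/5*h_2 + 1/5*h_3 + 1/4*h_4
  h_4 = 1 + 1/10*h_1 + 1/5*h_2 + 1/5*h_3 + 1/2*h_4

Substituting h_1 = 0 and rearranging gives the linear system (I - Q) h = 1:
  [11/20, -2/5, -1/20] . (h_2, h_3, h_4) = 1
  [-2/5, 4/5, -1/4] . (h_2, h_3, h_4) = 1
  [-1/5, -1/5, 1/2] . (h_2, h_3, h_4) = 1

Solving yields:
  h_2 = 200/23
  h_3 = 1345/161
  h_4 = 1420/161

Starting state is 3, so the expected hitting time is h_3 = 1345/161.

Answer: 1345/161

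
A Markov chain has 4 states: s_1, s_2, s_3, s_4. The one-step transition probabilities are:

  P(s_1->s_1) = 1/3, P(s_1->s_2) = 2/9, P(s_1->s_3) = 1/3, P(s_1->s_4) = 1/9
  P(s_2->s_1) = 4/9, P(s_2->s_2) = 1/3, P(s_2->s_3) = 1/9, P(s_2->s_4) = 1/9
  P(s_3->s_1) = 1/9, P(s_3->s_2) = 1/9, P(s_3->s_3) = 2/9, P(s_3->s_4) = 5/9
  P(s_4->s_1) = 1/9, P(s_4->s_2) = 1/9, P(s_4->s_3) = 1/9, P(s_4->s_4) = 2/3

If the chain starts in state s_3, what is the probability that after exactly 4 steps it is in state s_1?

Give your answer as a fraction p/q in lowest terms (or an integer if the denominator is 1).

Computing P^4 by repeated multiplication:
P^1 =
  s_1: [1/3, 2/9, 1/3, 1/9]
  s_2: [4/9, 1/3, 1/9, 1/9]
  s_3: [1/9, 1/9, 2/9, 5/9]
  s_4: [1/9, 1/9, 1/9, 2/3]
P^2 =
  s_1: [7/27, 16/81, 2/9, 26/81]
  s_2: [26/81, 19/81, 2/9, 2/9]
  s_3: [14/81, 4/27, 13/81, 14/27]
  s_4: [14/81, 4/27, 4/27, 43/81]
P^3 =
  s_1: [19/81, 134/729, 47/243, 283/729]
  s_2: [190/729, 145/729, 151/729, 1/3]
  s_3: [145/729, 119/729, 122/729, 343/729]
  s_4: [145/729, 119/729, 121/729, 344/729]
P^4 =
  s_1: [491/2187, 1168/6561, 404/2187, 2708/6561]
  s_2: [1544/6561, 403/2187, 140/729, 2548/6561]
  s_3: [1376/6561, 1112/6561, 1141/6561, 2932/6561]
  s_4: [1376/6561, 1112/6561, 380/2187, 2933/6561]

(P^4)[s_3 -> s_1] = 1376/6561

Answer: 1376/6561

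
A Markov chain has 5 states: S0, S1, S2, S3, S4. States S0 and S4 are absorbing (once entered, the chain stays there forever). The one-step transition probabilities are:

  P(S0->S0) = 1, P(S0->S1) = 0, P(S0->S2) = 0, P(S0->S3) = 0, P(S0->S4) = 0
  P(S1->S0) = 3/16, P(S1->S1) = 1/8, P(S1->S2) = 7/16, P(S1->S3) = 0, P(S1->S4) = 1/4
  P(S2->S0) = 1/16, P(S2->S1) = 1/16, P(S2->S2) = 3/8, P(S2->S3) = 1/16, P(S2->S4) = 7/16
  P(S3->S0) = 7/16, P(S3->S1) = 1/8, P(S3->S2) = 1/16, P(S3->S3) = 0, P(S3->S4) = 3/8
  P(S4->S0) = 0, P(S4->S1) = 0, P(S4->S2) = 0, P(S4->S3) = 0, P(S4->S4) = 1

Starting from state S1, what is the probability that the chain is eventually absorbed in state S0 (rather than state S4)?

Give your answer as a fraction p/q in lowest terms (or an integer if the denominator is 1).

Let a_i = P(absorbed in S0 | start in state i).
Boundary conditions: a_S0 = 1, a_S4 = 0.
For each transient state i, a_i = sum_j P(i->j) * a_j:
  a_S1 = 3/16*a_S0 + 1/8*a_S1 + 7/16*a_S2 + 0*a_S3 + 1/4*a_S4
  a_S2 = 1/16*a_S0 + 1/16*a_S1 + 3/8*a_S2 + 1/16*a_S3 + 7/16*a_S4
  a_S3 = 7/16*a_S0 + 1/8*a_S1 + 1/16*a_S2 + 0*a_S3 + 3/8*a_S4

Substituting a_S0 = 1 and a_S4 = 0, rearrange to (I - Q) a = r where r[i] = P(i -> S0):
  [7/8, -7/16, 0] . (a_S1, a_S2, a_S3) = 3/16
  [-1/16, 5/8, -1/16] . (a_S1, a_S2, a_S3) = 1/16
  [-1/8, -1/16, 1] . (a_S1, a_S2, a_S3) = 7/16

Solving yields:
  a_S1 = 319/1050
  a_S2 = 94/525
  a_S3 = 73/150

Starting state is S1, so the absorption probability is a_S1 = 319/1050.

Answer: 319/1050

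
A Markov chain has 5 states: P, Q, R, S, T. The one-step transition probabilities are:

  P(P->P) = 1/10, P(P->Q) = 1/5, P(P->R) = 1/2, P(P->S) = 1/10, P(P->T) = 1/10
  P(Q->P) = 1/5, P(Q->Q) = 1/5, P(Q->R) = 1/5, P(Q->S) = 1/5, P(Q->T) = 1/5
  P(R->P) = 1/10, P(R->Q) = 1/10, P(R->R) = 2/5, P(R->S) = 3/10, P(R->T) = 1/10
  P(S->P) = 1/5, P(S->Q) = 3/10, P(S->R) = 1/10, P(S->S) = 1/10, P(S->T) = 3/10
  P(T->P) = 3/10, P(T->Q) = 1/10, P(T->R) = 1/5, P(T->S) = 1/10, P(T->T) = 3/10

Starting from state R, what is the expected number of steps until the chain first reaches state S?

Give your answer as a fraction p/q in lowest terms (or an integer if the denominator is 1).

Let h_i = expected steps to first reach S from state i.
Boundary: h_S = 0.
First-step equations for the other states:
  h_P = 1 + 1/10*h_P + 1/5*h_Q + 1/2*h_R + 1/10*h_S + 1/10*h_T
  h_Q = 1 + 1/5*h_P + 1/5*h_Q + 1/5*h_R + 1/5*h_S + 1/5*h_T
  h_R = 1 + 1/10*h_P + 1/10*h_Q + 2/5*h_R + 3/10*h_S + 1/10*h_T
  h_T = 1 + 3/10*h_P + 1/10*h_Q + 1/5*h_R + 1/10*h_S + 3/10*h_T

Substituting h_S = 0 and rearranging gives the linear system (I - Q) h = 1:
  [9/10, -1/5, -1/2, -1/10] . (h_P, h_Q, h_R, h_T) = 1
  [-1/5, 4/5, -1/5, -1/5] . (h_P, h_Q, h_R, h_T) = 1
  [-1/10, -1/10, 3/5, -1/10] . (h_P, h_Q, h_R, h_T) = 1
  [-3/10, -1/10, -1/5, 7/10] . (h_P, h_Q, h_R, h_T) = 1

Solving yields:
  h_P = 216/41
  h_Q = 415/82
  h_R = 355/82
  h_T = 463/82

Starting state is R, so the expected hitting time is h_R = 355/82.

Answer: 355/82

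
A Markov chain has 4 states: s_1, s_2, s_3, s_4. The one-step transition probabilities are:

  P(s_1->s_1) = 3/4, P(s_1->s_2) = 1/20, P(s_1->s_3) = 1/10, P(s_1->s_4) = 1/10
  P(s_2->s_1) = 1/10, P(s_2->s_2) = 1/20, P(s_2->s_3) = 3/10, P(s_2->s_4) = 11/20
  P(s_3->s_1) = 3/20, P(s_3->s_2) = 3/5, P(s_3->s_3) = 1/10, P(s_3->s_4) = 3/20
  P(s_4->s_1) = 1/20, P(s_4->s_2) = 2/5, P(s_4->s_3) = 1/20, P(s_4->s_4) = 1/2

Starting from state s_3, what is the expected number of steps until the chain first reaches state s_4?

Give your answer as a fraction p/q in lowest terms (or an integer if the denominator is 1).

Answer: 790/189

Derivation:
Let h_i = expected steps to first reach s_4 from state i.
Boundary: h_s_4 = 0.
First-step equations for the other states:
  h_s_1 = 1 + 3/4*h_s_1 + 1/20*h_s_2 + 1/10*h_s_3 + 1/10*h_s_4
  h_s_2 = 1 + 1/10*h_s_1 + 1/20*h_s_2 + 3/10*h_s_3 + 11/20*h_s_4
  h_s_3 = 1 + 3/20*h_s_1 + 3/5*h_s_2 + 1/10*h_s_3 + 3/20*h_s_4

Substituting h_s_4 = 0 and rearranging gives the linear system (I - Q) h = 1:
  [1/4, -1/20, -1/10] . (h_s_1, h_s_2, h_s_3) = 1
  [-1/10, 19/20, -3/10] . (h_s_1, h_s_2, h_s_3) = 1
  [-3/20, -3/5, 9/10] . (h_s_1, h_s_2, h_s_3) = 1

Solving yields:
  h_s_1 = 3560/567
  h_s_2 = 1720/567
  h_s_3 = 790/189

Starting state is s_3, so the expected hitting time is h_s_3 = 790/189.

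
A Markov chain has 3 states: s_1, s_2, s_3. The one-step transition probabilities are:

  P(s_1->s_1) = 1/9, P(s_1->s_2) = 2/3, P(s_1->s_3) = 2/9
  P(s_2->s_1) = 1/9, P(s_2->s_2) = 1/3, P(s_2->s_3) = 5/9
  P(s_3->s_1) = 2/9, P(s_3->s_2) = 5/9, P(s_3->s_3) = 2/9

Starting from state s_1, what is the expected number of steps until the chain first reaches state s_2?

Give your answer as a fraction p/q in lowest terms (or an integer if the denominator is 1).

Let h_i = expected steps to first reach s_2 from state i.
Boundary: h_s_2 = 0.
First-step equations for the other states:
  h_s_1 = 1 + 1/9*h_s_1 + 2/3*h_s_2 + 2/9*h_s_3
  h_s_3 = 1 + 2/9*h_s_1 + 5/9*h_s_2 + 2/9*h_s_3

Substituting h_s_2 = 0 and rearranging gives the linear system (I - Q) h = 1:
  [8/9, -2/9] . (h_s_1, h_s_3) = 1
  [-2/9, 7/9] . (h_s_1, h_s_3) = 1

Solving yields:
  h_s_1 = 81/52
  h_s_3 = 45/26

Starting state is s_1, so the expected hitting time is h_s_1 = 81/52.

Answer: 81/52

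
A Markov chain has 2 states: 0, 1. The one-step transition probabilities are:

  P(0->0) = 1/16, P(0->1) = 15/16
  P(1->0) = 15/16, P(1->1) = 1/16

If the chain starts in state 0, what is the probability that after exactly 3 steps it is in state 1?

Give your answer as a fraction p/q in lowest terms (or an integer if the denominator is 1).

Answer: 855/1024

Derivation:
Computing P^3 by repeated multiplication:
P^1 =
  0: [1/16, 15/16]
  1: [15/16, 1/16]
P^2 =
  0: [113/128, 15/128]
  1: [15/128, 113/128]
P^3 =
  0: [169/1024, 855/1024]
  1: [855/1024, 169/1024]

(P^3)[0 -> 1] = 855/1024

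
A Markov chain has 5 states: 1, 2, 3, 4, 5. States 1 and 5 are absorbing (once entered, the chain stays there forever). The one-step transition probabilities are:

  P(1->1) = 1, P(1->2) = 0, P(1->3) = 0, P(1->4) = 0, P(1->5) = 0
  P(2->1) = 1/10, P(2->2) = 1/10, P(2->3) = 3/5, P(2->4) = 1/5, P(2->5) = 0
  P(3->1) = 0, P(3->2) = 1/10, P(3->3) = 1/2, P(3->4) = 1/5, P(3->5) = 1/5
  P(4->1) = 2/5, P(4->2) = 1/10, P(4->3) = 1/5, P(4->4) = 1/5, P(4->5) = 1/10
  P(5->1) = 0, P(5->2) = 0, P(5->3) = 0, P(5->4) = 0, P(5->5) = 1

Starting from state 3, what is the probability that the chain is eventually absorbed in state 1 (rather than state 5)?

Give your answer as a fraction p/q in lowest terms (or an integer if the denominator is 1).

Let a_i = P(absorbed in 1 | start in state i).
Boundary conditions: a_1 = 1, a_5 = 0.
For each transient state i, a_i = sum_j P(i->j) * a_j:
  a_2 = 1/10*a_1 + 1/10*a_2 + 3/5*a_3 + 1/5*a_4 + 0*a_5
  a_3 = 0*a_1 + 1/10*a_2 + 1/2*a_3 + 1/5*a_4 + 1/5*a_5
  a_4 = 2/5*a_1 + 1/10*a_2 + 1/5*a_3 + 1/5*a_4 + 1/10*a_5

Substituting a_1 = 1 and a_5 = 0, rearrange to (I - Q) a = r where r[i] = P(i -> 1):
  [9/10, -3/5, -1/5] . (a_2, a_3, a_4) = 1/10
  [-1/10, 1/2, -1/5] . (a_2, a_3, a_4) = 0
  [-1/10, -1/5, 4/5] . (a_2, a_3, a_4) = 2/5

Solving yields:
  a_2 = 62/125
  a_3 = 9/25
  a_4 = 163/250

Starting state is 3, so the absorption probability is a_3 = 9/25.

Answer: 9/25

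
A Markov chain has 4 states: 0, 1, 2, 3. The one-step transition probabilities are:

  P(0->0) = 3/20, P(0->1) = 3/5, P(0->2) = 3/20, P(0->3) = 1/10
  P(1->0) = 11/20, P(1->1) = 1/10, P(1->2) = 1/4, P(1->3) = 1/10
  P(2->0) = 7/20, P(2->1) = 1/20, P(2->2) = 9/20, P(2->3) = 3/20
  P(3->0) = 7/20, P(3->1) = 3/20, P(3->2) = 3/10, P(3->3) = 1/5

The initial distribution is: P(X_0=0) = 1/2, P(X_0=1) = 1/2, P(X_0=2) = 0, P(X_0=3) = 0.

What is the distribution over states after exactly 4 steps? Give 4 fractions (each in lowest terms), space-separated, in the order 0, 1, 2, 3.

Propagating the distribution step by step (d_{t+1} = d_t * P):
d_0 = (0=1/2, 1=1/2, 2=0, 3=0)
  d_1[0] = 1/2*3/20 + 1/2*11/20 + 0*7/20 + 0*7/20 = 7/20
  d_1[1] = 1/2*3/5 + 1/2*1/10 + 0*1/20 + 0*3/20 = 7/20
  d_1[2] = 1/2*3/20 + 1/2*1/4 + 0*9/20 + 0*3/10 = 1/5
  d_1[3] = 1/2*1/10 + 1/2*1/10 + 0*3/20 + 0*1/5 = 1/10
d_1 = (0=7/20, 1=7/20, 2=1/5, 3=1/10)
  d_2[0] = 7/20*3/20 + 7/20*11/20 + 1/5*7/20 + 1/10*7/20 = 7/20
  d_2[1] = 7/20*3/5 + 7/20*1/10 + 1/5*1/20 + 1/10*3/20 = 27/100
  d_2[2] = 7/20*3/20 + 7/20*1/4 + 1/5*9/20 + 1/10*3/10 = 13/50
  d_2[3] = 7/20*1/10 + 7/20*1/10 + 1/5*3/20 + 1/10*1/5 = 3/25
d_2 = (0=7/20, 1=27/100, 2=13/50, 3=3/25)
  d_3[0] = 7/20*3/20 + 27/100*11/20 + 13/50*7/20 + 3/25*7/20 = 167/500
  d_3[1] = 7/20*3/5 + 27/100*1/10 + 13/50*1/20 + 3/25*3/20 = 67/250
  d_3[2] = 7/20*3/20 + 27/100*1/4 + 13/50*9/20 + 3/25*3/10 = 273/1000
  d_3[3] = 7/20*1/10 + 27/100*1/10 + 13/50*3/20 + 3/25*1/5 = 1/8
d_3 = (0=167/500, 1=67/250, 2=273/1000, 3=1/8)
  d_4[0] = 167/500*3/20 + 67/250*11/20 + 273/1000*7/20 + 1/8*7/20 = 421/1250
  d_4[1] = 167/500*3/5 + 67/250*1/10 + 273/1000*1/20 + 1/8*3/20 = 649/2500
  d_4[2] = 167/500*3/20 + 67/250*1/4 + 273/1000*9/20 + 1/8*3/10 = 5549/20000
  d_4[3] = 167/500*1/10 + 67/250*1/10 + 273/1000*3/20 + 1/8*1/5 = 2523/20000
d_4 = (0=421/1250, 1=649/2500, 2=5549/20000, 3=2523/20000)

Answer: 421/1250 649/2500 5549/20000 2523/20000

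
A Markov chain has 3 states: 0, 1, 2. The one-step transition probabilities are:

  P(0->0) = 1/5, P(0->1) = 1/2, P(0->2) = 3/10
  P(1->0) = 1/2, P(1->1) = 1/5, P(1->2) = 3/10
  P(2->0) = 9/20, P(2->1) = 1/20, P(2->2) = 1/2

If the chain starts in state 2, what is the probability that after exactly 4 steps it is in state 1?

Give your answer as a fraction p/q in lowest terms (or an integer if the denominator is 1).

Answer: 641/2500

Derivation:
Computing P^4 by repeated multiplication:
P^1 =
  0: [1/5, 1/2, 3/10]
  1: [1/2, 1/5, 3/10]
  2: [9/20, 1/20, 1/2]
P^2 =
  0: [17/40, 43/200, 9/25]
  1: [67/200, 61/200, 9/25]
  2: [17/50, 13/50, 2/5]
P^3 =
  0: [709/2000, 547/2000, 93/250]
  1: [763/2000, 493/2000, 93/250]
  2: [189/500, 121/500, 19/50]
P^4 =
  0: [7501/20000, 5011/20000, 234/625]
  1: [7339/20000, 5173/20000, 234/625]
  2: [919/2500, 641/2500, 47/125]

(P^4)[2 -> 1] = 641/2500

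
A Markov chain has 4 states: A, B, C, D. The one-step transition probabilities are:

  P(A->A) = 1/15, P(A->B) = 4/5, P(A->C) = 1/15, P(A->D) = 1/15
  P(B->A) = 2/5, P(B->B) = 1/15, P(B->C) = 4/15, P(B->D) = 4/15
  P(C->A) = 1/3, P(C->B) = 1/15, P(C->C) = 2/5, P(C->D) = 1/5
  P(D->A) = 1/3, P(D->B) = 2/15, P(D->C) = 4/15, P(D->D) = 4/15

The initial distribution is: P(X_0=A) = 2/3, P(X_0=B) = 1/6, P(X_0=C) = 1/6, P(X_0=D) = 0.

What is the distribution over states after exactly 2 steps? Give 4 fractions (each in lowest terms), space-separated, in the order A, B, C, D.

Propagating the distribution step by step (d_{t+1} = d_t * P):
d_0 = (A=2/3, B=1/6, C=1/6, D=0)
  d_1[A] = 2/3*1/15 + 1/6*2/5 + 1/6*1/3 + 0*1/3 = 1/6
  d_1[B] = 2/3*4/5 + 1/6*1/15 + 1/6*1/15 + 0*2/15 = 5/9
  d_1[C] = 2/3*1/15 + 1/6*4/15 + 1/6*2/5 + 0*4/15 = 7/45
  d_1[D] = 2/3*1/15 + 1/6*4/15 + 1/6*1/5 + 0*4/15 = 11/90
d_1 = (A=1/6, B=5/9, C=7/45, D=11/90)
  d_2[A] = 1/6*1/15 + 5/9*2/5 + 7/45*1/3 + 11/90*1/3 = 44/135
  d_2[B] = 1/6*4/5 + 5/9*1/15 + 7/45*1/15 + 11/90*2/15 = 133/675
  d_2[C] = 1/6*1/15 + 5/9*4/15 + 7/45*2/5 + 11/90*4/15 = 343/1350
  d_2[D] = 1/6*1/15 + 5/9*4/15 + 7/45*1/5 + 11/90*4/15 = 301/1350
d_2 = (A=44/135, B=133/675, C=343/1350, D=301/1350)

Answer: 44/135 133/675 343/1350 301/1350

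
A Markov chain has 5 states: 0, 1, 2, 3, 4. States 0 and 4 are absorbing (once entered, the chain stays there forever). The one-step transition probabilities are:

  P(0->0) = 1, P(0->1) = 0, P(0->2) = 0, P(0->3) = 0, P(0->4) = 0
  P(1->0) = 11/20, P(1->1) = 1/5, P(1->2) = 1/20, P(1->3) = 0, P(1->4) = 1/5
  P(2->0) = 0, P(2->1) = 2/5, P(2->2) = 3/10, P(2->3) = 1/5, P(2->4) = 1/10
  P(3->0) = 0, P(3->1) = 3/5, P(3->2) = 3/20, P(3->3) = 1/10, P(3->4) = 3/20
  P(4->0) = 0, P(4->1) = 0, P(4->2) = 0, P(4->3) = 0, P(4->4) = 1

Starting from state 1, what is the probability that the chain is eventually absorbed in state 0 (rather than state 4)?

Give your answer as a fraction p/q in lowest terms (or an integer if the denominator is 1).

Let a_i = P(absorbed in 0 | start in state i).
Boundary conditions: a_0 = 1, a_4 = 0.
For each transient state i, a_i = sum_j P(i->j) * a_j:
  a_1 = 11/20*a_0 + 1/5*a_1 + 1/20*a_2 + 0*a_3 + 1/5*a_4
  a_2 = 0*a_0 + 2/5*a_1 + 3/10*a_2 + 1/5*a_3 + 1/10*a_4
  a_3 = 0*a_0 + 3/5*a_1 + 3/20*a_2 + 1/10*a_3 + 3/20*a_4

Substituting a_0 = 1 and a_4 = 0, rearrange to (I - Q) a = r where r[i] = P(i -> 0):
  [4/5, -1/20, 0] . (a_1, a_2, a_3) = 11/20
  [-2/5, 7/10, -1/5] . (a_1, a_2, a_3) = 0
  [-3/5, -3/20, 9/10] . (a_1, a_2, a_3) = 0

Solving yields:
  a_1 = 55/76
  a_2 = 11/19
  a_3 = 11/19

Starting state is 1, so the absorption probability is a_1 = 55/76.

Answer: 55/76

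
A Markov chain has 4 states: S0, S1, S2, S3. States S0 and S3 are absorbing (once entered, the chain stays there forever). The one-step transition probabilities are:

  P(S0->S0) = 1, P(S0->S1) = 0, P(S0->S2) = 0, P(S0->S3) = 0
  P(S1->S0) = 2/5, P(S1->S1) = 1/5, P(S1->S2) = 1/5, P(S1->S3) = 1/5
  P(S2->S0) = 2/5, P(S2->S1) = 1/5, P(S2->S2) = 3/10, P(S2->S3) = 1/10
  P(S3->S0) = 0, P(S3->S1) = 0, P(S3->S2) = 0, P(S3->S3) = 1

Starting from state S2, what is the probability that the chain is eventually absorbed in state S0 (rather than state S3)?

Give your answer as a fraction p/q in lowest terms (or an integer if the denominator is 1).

Let a_i = P(absorbed in S0 | start in state i).
Boundary conditions: a_S0 = 1, a_S3 = 0.
For each transient state i, a_i = sum_j P(i->j) * a_j:
  a_S1 = 2/5*a_S0 + 1/5*a_S1 + 1/5*a_S2 + 1/5*a_S3
  a_S2 = 2/5*a_S0 + 1/5*a_S1 + 3/10*a_S2 + 1/10*a_S3

Substituting a_S0 = 1 and a_S3 = 0, rearrange to (I - Q) a = r where r[i] = P(i -> S0):
  [4/5, -1/5] . (a_S1, a_S2) = 2/5
  [-1/5, 7/10] . (a_S1, a_S2) = 2/5

Solving yields:
  a_S1 = 9/13
  a_S2 = 10/13

Starting state is S2, so the absorption probability is a_S2 = 10/13.

Answer: 10/13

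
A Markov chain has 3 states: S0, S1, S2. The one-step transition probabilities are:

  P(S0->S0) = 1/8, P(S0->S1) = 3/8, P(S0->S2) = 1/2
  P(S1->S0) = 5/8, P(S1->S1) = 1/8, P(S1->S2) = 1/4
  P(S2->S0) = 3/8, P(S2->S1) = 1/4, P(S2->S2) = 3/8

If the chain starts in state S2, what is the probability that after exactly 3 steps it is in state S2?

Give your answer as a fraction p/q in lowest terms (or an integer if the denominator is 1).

Answer: 197/512

Derivation:
Computing P^3 by repeated multiplication:
P^1 =
  S0: [1/8, 3/8, 1/2]
  S1: [5/8, 1/8, 1/4]
  S2: [3/8, 1/4, 3/8]
P^2 =
  S0: [7/16, 7/32, 11/32]
  S1: [1/4, 5/16, 7/16]
  S2: [11/32, 17/64, 25/64]
P^3 =
  S0: [41/128, 71/256, 103/256]
  S1: [25/64, 31/128, 47/128]
  S2: [91/256, 133/512, 197/512]

(P^3)[S2 -> S2] = 197/512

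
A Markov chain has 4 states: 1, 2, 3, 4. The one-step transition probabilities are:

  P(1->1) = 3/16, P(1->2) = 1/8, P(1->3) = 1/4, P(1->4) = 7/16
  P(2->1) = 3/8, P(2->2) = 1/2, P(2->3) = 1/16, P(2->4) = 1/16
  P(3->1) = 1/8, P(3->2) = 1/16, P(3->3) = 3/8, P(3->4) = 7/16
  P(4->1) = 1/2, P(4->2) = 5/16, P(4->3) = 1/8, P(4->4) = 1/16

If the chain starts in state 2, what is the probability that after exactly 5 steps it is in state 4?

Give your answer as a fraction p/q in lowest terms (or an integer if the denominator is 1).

Computing P^5 by repeated multiplication:
P^1 =
  1: [3/16, 1/8, 1/4, 7/16]
  2: [3/8, 1/2, 1/16, 1/16]
  3: [1/8, 1/16, 3/8, 7/16]
  4: [1/2, 5/16, 1/8, 1/16]
P^2 =
  1: [85/256, 61/256, 13/64, 29/128]
  2: [19/64, 41/128, 5/32, 29/128]
  3: [5/16, 53/256, 59/256, 1/4]
  4: [33/128, 63/256, 51/256, 19/64]
P^3 =
  1: [1189/4096, 125/512, 829/4096, 539/2048]
  2: [79/256, 569/2048, 371/2048, 119/512]
  3: [297/1024, 963/4096, 855/4096, 545/2048]
  4: [643/2048, 1067/4096, 785/4096, 479/2048]
P^4 =
  1: [19849/65536, 16597/65536, 6443/32768, 4051/16384]
  2: [2465/8192, 8567/32768, 6275/32768, 4033/16384]
  3: [4943/16384, 16385/65536, 13025/65536, 8177/32768]
  4: [9747/32768, 16683/65536, 12837/65536, 8261/32768]
P^5 =
  1: [314533/1048576, 66595/262144, 205717/1048576, 130973/524288]
  2: [39515/131072, 134861/524288, 101789/524288, 64789/262144]
  3: [78627/262144, 265419/1048576, 206331/1048576, 131159/524288]
  4: [158215/524288, 267899/1048576, 204725/1048576, 129761/524288]

(P^5)[2 -> 4] = 64789/262144

Answer: 64789/262144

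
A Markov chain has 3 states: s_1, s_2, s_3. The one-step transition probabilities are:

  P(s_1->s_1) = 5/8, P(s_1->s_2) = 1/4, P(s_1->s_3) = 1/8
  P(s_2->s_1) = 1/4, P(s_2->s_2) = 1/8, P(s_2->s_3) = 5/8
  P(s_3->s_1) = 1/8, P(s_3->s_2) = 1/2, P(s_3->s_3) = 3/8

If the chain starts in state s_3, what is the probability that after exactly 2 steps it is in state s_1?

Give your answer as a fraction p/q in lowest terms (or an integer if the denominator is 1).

Computing P^2 by repeated multiplication:
P^1 =
  s_1: [5/8, 1/4, 1/8]
  s_2: [1/4, 1/8, 5/8]
  s_3: [1/8, 1/2, 3/8]
P^2 =
  s_1: [15/32, 1/4, 9/32]
  s_2: [17/64, 25/64, 11/32]
  s_3: [1/4, 9/32, 15/32]

(P^2)[s_3 -> s_1] = 1/4

Answer: 1/4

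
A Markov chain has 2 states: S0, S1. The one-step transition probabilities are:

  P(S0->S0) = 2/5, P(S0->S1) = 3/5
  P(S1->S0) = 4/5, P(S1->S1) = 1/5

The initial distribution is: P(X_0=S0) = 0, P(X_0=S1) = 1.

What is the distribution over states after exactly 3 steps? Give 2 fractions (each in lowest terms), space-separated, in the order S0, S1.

Answer: 76/125 49/125

Derivation:
Propagating the distribution step by step (d_{t+1} = d_t * P):
d_0 = (S0=0, S1=1)
  d_1[S0] = 0*2/5 + 1*4/5 = 4/5
  d_1[S1] = 0*3/5 + 1*1/5 = 1/5
d_1 = (S0=4/5, S1=1/5)
  d_2[S0] = 4/5*2/5 + 1/5*4/5 = 12/25
  d_2[S1] = 4/5*3/5 + 1/5*1/5 = 13/25
d_2 = (S0=12/25, S1=13/25)
  d_3[S0] = 12/25*2/5 + 13/25*4/5 = 76/125
  d_3[S1] = 12/25*3/5 + 13/25*1/5 = 49/125
d_3 = (S0=76/125, S1=49/125)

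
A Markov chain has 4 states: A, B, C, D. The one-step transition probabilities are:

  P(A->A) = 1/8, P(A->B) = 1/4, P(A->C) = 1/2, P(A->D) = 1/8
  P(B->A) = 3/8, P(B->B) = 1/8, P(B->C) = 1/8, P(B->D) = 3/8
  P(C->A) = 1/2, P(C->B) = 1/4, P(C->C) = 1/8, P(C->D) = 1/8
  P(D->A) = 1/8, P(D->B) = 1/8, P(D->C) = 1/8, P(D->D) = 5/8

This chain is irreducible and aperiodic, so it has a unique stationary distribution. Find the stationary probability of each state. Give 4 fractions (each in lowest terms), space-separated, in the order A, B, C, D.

The stationary distribution satisfies pi = pi * P, i.e.:
  pi_A = 1/8*pi_A + 3/8*pi_B + 1/2*pi_C + 1/8*pi_D
  pi_B = 1/4*pi_A + 1/8*pi_B + 1/4*pi_C + 1/8*pi_D
  pi_C = 1/2*pi_A + 1/8*pi_B + 1/8*pi_C + 1/8*pi_D
  pi_D = 1/8*pi_A + 3/8*pi_B + 1/8*pi_C + 5/8*pi_D
with normalization: pi_A + pi_B + pi_C + pi_D = 1.

Using the first 3 balance equations plus normalization, the linear system A*pi = b is:
  [-7/8, 3/8, 1/2, 1/8] . pi = 0
  [1/4, -7/8, 1/4, 1/8] . pi = 0
  [1/2, 1/8, -7/8, 1/8] . pi = 0
  [1, 1, 1, 1] . pi = 1

Solving yields:
  pi_A = 53/209
  pi_B = 7/38
  pi_C = 46/209
  pi_D = 13/38

Verification (pi * P):
  53/209*1/8 + 7/38*3/8 + 46/209*1/2 + 13/38*1/8 = 53/209 = pi_A  (ok)
  53/209*1/4 + 7/38*1/8 + 46/209*1/4 + 13/38*1/8 = 7/38 = pi_B  (ok)
  53/209*1/2 + 7/38*1/8 + 46/209*1/8 + 13/38*1/8 = 46/209 = pi_C  (ok)
  53/209*1/8 + 7/38*3/8 + 46/209*1/8 + 13/38*5/8 = 13/38 = pi_D  (ok)

Answer: 53/209 7/38 46/209 13/38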